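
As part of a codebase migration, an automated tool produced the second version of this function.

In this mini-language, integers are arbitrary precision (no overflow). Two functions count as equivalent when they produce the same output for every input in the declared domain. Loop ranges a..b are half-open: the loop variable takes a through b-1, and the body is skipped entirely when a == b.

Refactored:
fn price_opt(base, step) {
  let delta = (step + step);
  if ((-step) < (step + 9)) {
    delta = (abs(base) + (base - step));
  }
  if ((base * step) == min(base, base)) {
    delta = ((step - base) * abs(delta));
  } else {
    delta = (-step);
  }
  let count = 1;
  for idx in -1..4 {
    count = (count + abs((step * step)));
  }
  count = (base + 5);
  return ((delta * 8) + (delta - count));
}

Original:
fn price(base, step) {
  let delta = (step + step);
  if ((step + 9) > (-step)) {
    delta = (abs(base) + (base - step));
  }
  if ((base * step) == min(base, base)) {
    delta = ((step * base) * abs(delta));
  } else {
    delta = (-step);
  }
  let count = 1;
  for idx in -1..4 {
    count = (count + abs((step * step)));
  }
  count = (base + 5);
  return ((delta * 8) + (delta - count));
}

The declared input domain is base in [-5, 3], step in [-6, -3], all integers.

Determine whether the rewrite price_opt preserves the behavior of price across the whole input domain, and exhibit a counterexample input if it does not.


Run the pair on base=0, step=-6.
price: delta becomes -12; next ((step + 9) > (-step)) evaluates to false; next ((base * step) == min(base, base)) evaluates to true; next delta becomes 0; next count becomes 1; next at idx=-1:; next count becomes 37; next at idx=0:; next count becomes 73; next at idx=1:; next count becomes 109; next at idx=2:; next count becomes 145; next at idx=3:; next count becomes 181; next count becomes 5; next final value -5
price_opt: delta becomes -12; next ((-step) < (step + 9)) evaluates to false; next ((base * step) == min(base, base)) evaluates to true; next delta becomes -72; next count becomes 1; next at idx=-1:; next count becomes 37; next at idx=0:; next count becomes 73; next at idx=1:; next count becomes 109; next at idx=2:; next count becomes 145; next at idx=3:; next count becomes 181; next count becomes 5; next final value -653
-5 and -653 differ, so these are not the same function on this domain.
verdict: not equivalent; witness: base=0, step=-6


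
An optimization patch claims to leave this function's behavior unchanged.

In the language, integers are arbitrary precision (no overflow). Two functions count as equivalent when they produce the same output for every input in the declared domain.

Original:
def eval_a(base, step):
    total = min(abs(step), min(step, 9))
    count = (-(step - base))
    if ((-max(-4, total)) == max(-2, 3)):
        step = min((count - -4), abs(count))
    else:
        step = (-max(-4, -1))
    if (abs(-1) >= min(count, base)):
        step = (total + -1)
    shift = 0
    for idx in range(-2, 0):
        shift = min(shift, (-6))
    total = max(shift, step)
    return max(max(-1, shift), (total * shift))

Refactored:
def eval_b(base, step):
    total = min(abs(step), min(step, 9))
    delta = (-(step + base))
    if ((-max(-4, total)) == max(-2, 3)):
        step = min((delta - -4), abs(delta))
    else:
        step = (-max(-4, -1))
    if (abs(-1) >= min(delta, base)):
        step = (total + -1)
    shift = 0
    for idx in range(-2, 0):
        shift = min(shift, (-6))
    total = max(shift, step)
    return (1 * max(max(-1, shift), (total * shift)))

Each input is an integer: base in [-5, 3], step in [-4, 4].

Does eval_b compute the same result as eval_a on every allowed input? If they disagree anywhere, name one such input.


Input base=2, step=-3: -1 from eval_a versus 24 from eval_b.
verdict: not equivalent; witness: base=2, step=-3


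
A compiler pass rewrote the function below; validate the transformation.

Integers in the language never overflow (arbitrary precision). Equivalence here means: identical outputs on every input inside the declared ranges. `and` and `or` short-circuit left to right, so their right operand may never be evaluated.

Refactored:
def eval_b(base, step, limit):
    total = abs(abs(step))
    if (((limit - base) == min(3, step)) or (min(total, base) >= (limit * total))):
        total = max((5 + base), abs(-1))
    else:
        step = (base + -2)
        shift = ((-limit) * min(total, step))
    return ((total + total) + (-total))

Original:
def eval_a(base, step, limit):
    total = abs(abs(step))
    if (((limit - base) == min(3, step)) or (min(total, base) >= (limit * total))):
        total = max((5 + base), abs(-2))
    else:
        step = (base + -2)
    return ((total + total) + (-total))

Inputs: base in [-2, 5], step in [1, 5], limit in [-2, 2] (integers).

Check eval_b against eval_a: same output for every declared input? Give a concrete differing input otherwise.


The suspicious edit (`-2` became `-1`) never changes the result for any input inside the declared domain.
Spot check at base=1, step=5, limit=0 — eval_a: total := 5 | (((limit - base) == min(3, step)) or (min(total, base) >= (limit * total))): true | total := 6 | result 6. eval_b: total := 5 | (((limit - base) == min(3, step)) or (min(total, base) >= (limit * total))): true | total := 6 | result 6. Both give 6.
Checked all 200 inputs in the declared domain: the outputs agree on every one.
verdict: equivalent


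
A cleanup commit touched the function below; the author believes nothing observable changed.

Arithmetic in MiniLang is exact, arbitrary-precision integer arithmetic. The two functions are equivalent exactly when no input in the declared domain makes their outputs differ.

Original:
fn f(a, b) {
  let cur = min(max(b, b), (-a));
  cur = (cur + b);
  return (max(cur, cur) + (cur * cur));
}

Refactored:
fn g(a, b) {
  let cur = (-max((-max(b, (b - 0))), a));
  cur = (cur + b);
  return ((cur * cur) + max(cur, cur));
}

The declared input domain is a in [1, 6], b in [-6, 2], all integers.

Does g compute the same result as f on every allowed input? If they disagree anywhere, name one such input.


The two are interchangeable: constant usage differs; min/max/abs usage differs; arithmetic usage differs, and every declared input agrees.
Tracing a=3, b=-5: f: cur becomes -5; next cur becomes -10; next final value 90 | g: cur becomes -5; next cur becomes -10; next final value 90 — matching result 90.
Sweeping the whole domain (54 inputs) finds no disagreement.
verdict: equivalent


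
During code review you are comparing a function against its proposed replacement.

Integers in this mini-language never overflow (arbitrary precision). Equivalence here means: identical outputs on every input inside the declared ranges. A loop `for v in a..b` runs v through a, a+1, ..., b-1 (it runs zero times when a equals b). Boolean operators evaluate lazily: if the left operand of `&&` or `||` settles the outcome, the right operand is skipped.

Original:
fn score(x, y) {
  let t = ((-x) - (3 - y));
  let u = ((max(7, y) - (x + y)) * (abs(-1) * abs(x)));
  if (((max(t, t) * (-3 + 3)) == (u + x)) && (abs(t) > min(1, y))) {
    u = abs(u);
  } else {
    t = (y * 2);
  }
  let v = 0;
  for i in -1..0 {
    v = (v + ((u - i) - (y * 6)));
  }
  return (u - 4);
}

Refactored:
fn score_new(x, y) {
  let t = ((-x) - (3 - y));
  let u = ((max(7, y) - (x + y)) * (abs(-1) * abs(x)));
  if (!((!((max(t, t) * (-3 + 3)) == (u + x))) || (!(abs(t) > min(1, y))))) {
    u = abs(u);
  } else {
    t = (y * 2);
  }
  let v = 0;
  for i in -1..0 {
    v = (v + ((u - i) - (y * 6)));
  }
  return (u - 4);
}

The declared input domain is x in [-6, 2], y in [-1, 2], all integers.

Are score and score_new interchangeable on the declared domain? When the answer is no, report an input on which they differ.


Behavior is preserved: although boolean connective usage differs, the outputs never diverge.
Spot check at x=-3, y=1 — score: t = 1; u = 27; (((max(t, t) * (-3 + 3)) == (u + x)) && (abs(t) > min(1, y))) -> false; t = 2; v = 0; [i=-1]; v = 22; return 23. score_new: t = 1; u = 27; (!((!((max(t, t) * (-3 + 3)) == (u + x))) || (!(abs(t) > min(1, y))))) -> false; t = 2; v = 0; [i=-1]; v = 22; return 23. Both give 23.
Checked all 36 inputs in the declared domain: the outputs agree on every one.
verdict: equivalent


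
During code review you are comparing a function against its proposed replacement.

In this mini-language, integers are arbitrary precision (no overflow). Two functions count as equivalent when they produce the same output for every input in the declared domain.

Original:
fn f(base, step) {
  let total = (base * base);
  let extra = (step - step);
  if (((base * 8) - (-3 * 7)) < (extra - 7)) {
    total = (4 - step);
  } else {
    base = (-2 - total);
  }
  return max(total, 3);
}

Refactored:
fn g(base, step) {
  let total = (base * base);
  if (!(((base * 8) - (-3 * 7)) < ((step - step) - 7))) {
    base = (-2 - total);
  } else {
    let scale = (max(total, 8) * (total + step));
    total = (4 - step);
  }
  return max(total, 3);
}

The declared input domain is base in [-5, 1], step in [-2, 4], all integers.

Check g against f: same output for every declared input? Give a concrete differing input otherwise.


The two versions differ — the changes include boolean connective usage differs; and arithmetic usage differs; and min/max/abs usage differs; and local variable names differ; and constant usage differs.
Spot check at base=-1, step=-1 — f: total=1, then extra=0, then (((base * 8) - (-3 * 7)) < (extra - 7)) is false, then base=-3, then returns 3. g: total=1, then (!(((base * 8) - (-3 * 7)) < ((step - step) - 7))) is true, then base=-3, then returns 3. Both give 3.
Sweeping the whole domain (49 inputs) finds no disagreement.
verdict: equivalent


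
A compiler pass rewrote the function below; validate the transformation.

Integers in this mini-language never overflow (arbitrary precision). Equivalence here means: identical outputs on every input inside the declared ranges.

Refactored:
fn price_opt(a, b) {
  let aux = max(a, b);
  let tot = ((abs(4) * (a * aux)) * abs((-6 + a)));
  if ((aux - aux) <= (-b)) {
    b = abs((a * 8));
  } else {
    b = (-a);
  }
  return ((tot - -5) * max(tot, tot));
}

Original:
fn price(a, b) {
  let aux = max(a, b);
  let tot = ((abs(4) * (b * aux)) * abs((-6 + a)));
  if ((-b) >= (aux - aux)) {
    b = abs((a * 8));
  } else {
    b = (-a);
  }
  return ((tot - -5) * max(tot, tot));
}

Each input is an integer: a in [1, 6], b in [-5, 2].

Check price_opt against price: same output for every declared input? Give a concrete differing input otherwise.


Run the pair on a=1, b=-5.
price: aux becomes 1; next tot becomes -100; next ((-b) >= (aux - aux)) evaluates to true; next b becomes 8; next final value 9500
price_opt: aux becomes 1; next tot becomes 20; next ((aux - aux) <= (-b)) evaluates to true; next b becomes 8; next final value 500
9500 vs 500 — the two versions disagree here.
verdict: not equivalent; witness: a=1, b=-5


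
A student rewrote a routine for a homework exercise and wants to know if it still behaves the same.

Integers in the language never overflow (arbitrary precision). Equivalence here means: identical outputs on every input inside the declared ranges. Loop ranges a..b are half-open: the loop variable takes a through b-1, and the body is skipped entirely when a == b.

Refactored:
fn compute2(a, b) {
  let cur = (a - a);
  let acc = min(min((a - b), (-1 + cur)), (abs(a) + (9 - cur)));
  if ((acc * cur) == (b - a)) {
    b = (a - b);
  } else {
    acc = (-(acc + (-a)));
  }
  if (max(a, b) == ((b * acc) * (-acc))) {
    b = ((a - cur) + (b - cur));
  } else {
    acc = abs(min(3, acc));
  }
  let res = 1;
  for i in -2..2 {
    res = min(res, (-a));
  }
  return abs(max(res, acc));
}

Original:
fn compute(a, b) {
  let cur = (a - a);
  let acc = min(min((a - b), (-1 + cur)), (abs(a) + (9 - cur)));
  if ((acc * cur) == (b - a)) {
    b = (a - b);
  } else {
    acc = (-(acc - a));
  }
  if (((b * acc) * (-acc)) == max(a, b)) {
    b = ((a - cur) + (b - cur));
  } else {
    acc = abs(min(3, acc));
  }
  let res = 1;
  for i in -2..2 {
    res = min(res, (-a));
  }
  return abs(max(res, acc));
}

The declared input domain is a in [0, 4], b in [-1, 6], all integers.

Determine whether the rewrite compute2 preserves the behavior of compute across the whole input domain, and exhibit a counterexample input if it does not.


This is a faithful refactor — arithmetic usage differs, but the computed results match everywhere.
Tracing a=3, b=0: compute: cur=0, then acc=-1, then ((acc * cur) == (b - a)) is false, then acc=4, then (((b * acc) * (-acc)) == max(a, b)) is false, then acc=3, then res=1, then (i=-2), then res=-3, then (i=-1), then res=-3, then (i=0), then res=-3, then (i=1), then res=-3, then returns 3 | compute2: cur=0, then acc=-1, then ((acc * cur) == (b - a)) is false, then acc=4, then (max(a, b) == ((b * acc) * (-acc))) is false, then acc=3, then res=1, then (i=-2), then res=-3, then (i=-1), then res=-3, then (i=0), then res=-3, then (i=1), then res=-3, then returns 3 — matching result 3.
Every one of the 40 inputs gives matching results.
verdict: equivalent


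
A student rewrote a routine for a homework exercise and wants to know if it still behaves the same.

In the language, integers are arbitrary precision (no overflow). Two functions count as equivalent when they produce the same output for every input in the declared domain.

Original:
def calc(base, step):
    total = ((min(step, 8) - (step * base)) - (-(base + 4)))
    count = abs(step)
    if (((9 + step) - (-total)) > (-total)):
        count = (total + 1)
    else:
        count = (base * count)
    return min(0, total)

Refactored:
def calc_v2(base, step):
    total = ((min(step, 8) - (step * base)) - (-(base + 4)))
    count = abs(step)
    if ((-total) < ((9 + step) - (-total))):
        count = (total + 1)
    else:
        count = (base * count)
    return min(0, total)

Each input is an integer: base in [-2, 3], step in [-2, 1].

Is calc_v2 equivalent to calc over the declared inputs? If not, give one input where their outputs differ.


This is a faithful refactor — comparison usage differs, but the computed results match everywhere.
Tracing base=3, step=1: calc: total = 5; count = 1; (((9 + step) - (-total)) > (-total)) -> true; count = 6; return 0 | calc_v2: total = 5; count = 1; ((-total) < ((9 + step) - (-total))) -> true; count = 6; return 0 — matching result 0.
Every one of the 24 inputs gives matching results.
verdict: equivalent


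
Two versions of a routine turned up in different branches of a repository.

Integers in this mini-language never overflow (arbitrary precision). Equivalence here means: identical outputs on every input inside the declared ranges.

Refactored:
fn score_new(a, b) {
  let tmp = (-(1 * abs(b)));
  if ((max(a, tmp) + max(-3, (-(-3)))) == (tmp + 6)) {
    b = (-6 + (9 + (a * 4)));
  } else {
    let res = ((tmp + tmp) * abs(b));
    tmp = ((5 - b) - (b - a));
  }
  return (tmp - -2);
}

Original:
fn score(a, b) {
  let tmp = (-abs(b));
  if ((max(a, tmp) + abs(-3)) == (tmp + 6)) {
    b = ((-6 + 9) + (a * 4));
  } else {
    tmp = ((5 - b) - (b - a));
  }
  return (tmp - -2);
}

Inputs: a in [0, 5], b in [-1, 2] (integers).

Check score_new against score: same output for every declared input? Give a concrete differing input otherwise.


This is a faithful refactor — constant usage differs; and statement counts differ; and arithmetic usage differs; and min/max/abs usage differs; and local variable names differ, but the computed results match everywhere.
Spot check at a=0, b=-1 — score: tmp = -1; ((max(a, tmp) + abs(-3)) == (tmp + 6)) -> false; tmp = 7; return 9. score_new: tmp = -1; ((max(a, tmp) + max(-3, (-(-3)))) == (tmp + 6)) -> false; res = -2; tmp = 7; return 9. Both give 9.
Sweeping the whole domain (24 inputs) finds no disagreement.
verdict: equivalent


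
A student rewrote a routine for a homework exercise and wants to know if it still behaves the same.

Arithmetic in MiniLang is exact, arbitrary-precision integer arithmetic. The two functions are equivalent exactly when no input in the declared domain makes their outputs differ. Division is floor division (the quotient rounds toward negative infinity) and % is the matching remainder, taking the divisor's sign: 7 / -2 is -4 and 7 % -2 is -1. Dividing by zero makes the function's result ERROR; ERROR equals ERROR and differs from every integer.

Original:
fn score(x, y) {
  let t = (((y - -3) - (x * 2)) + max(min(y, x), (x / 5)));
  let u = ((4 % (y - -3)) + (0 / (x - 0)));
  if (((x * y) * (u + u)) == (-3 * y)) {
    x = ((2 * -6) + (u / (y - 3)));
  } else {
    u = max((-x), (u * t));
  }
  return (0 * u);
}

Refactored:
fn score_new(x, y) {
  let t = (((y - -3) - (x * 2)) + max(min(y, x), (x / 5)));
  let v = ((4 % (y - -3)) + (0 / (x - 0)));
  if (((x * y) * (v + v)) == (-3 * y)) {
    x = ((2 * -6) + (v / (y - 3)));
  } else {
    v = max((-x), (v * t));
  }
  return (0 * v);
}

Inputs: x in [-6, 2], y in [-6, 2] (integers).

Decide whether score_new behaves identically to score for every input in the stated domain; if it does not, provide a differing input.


The two versions differ — the changes include local variable names differ.
Tracing x=1, y=-5: score: t=-4, then u=0, then (((x * y) * (u + u)) == (-3 * y)) is false, then u=0, then returns 0 | score_new: t=-4, then v=0, then (((x * y) * (v + v)) == (-3 * y)) is false, then v=0, then returns 0 — matching result 0.
An exhaustive pass over the 81 declared inputs shows identical outputs.
verdict: equivalent


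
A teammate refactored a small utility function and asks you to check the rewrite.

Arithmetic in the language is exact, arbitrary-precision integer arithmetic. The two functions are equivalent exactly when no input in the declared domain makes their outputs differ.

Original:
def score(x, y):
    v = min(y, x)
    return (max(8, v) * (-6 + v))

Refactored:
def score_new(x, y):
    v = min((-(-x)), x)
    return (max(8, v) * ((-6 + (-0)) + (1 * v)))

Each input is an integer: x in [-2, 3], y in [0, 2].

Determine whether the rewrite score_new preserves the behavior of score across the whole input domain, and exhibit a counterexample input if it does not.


On input x=1, y=0, score returns -48 while score_new returns -40.
verdict: not equivalent; witness: x=1, y=0


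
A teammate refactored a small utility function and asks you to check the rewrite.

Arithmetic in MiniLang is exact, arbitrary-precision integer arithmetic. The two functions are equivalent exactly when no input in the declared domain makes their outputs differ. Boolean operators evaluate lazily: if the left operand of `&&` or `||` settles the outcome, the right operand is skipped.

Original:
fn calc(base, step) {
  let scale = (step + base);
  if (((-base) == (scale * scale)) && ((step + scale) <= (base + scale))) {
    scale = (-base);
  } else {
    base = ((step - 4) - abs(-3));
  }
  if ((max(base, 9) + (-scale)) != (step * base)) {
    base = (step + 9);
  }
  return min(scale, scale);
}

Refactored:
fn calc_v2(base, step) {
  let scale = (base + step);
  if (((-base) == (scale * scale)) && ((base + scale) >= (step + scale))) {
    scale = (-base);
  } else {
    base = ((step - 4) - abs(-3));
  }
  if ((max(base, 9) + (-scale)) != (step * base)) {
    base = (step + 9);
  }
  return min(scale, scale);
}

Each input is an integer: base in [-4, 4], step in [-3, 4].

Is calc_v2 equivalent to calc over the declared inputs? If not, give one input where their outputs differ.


Comparing the listings, the differences include: comparison usage differs.
Spot check at base=1, step=2 — calc: scale becomes 3; next (((-base) == (scale * scale)) && ((step + scale) <= (base + scale))) evaluates to false; next base becomes -5; next ((max(base, 9) + (-scale)) != (step * base)) evaluates to true; next base becomes 11; next final value 3. calc_v2: scale becomes 3; next (((-base) == (scale * scale)) && ((base + scale) >= (step + scale))) evaluates to false; next base becomes -5; next ((max(base, 9) + (-scale)) != (step * base)) evaluates to true; next base becomes 11; next final value 3. Both give 3.
Across all 72 domain points the two functions coincide.
verdict: equivalent


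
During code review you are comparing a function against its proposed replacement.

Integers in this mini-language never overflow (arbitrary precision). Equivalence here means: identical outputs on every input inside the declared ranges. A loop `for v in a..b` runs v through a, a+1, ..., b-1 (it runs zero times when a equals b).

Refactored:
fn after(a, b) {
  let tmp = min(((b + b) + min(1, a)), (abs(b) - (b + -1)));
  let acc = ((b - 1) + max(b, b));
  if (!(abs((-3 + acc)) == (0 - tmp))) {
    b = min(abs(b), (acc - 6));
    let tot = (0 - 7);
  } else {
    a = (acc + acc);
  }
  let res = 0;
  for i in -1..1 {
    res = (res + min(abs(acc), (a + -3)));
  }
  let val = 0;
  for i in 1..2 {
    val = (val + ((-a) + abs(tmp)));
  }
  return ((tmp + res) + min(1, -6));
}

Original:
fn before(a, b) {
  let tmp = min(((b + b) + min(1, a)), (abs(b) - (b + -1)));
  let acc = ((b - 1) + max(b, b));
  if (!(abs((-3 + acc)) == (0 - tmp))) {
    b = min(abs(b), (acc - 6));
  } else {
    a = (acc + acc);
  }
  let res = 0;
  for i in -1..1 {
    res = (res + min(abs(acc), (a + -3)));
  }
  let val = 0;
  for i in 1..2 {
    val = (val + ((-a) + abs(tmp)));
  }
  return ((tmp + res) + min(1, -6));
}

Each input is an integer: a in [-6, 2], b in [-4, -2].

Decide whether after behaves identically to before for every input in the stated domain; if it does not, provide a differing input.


Reading the diff, among the changes: statement counts differ, and local variable names differ, and arithmetic usage differs, and constant usage differs.
As a probe, take a=1, b=-4: before runs tmp becomes -7; next acc becomes -9; next (!(abs((-3 + acc)) == (0 - tmp))) evaluates to true; next b becomes -15; next res becomes 0; next at i=-1:; next res becomes -2; next at i=0:; next res becomes -4; next val becomes 0; next at i=1:; next val becomes 6; next final value -17; after runs tmp becomes -7; next acc becomes -9; next (!(abs((-3 + acc)) == (0 - tmp))) evaluates to true; next b becomes -15; next tot becomes -7; next res becomes 0; next at i=-1:; next res becomes -2; next at i=0:; next res becomes -4; next val becomes 0; next at i=1:; next val becomes 6; next final value -17; both end at -17.
An exhaustive pass over the 27 declared inputs shows identical outputs.
verdict: equivalent


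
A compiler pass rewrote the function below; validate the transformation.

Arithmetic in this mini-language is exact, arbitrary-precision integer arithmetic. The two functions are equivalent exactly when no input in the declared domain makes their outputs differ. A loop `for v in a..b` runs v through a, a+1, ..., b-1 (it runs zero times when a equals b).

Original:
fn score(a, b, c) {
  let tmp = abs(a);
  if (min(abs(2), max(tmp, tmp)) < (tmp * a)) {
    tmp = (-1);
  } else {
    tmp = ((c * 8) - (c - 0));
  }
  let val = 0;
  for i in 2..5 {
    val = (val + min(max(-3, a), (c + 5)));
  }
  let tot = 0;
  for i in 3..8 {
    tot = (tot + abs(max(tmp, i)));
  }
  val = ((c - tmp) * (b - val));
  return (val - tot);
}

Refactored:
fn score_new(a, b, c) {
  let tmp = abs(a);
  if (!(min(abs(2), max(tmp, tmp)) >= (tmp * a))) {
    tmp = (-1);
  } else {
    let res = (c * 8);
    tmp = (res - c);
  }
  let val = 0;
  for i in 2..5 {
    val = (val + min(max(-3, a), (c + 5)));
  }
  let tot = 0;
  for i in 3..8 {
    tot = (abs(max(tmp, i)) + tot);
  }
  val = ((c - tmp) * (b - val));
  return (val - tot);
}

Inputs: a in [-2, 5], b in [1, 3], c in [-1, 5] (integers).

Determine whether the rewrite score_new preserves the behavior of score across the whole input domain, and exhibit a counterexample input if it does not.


Behavior is preserved: although boolean connective usage differs; statement counts differ; arithmetic usage differs; comparison usage differs; local variable names differ; constant usage differs, the outputs never diverge.
One worked example (a=1, b=2, c=4) — score: tmp = 1; (min(abs(2), max(tmp, tmp)) < (tmp * a)) -> false; tmp = 28; val = 0; [i=2]; val = 1; [i=3]; val = 2; [i=4]; val = 3; tot = 0; [i=3]; tot = 28; [i=4]; tot = 56; [i=5]; tot = 84; [i=6]; tot = 112; [i=7]; tot = 140; val = 24; return -116; score_new: tmp = 1; (!(min(abs(2), max(tmp, tmp)) >= (tmp * a))) -> false; res = 32; tmp = 28; val = 0; [i=2]; val = 1; [i=3]; val = 2; [i=4]; val = 3; tot = 0; [i=3]; tot = 28; [i=4]; tot = 56; [i=5]; tot = 84; [i=6]; tot = 112; [i=7]; tot = 140; val = 24; return -116; agreement on -116.
Across all 168 domain points the two functions coincide.
verdict: equivalent


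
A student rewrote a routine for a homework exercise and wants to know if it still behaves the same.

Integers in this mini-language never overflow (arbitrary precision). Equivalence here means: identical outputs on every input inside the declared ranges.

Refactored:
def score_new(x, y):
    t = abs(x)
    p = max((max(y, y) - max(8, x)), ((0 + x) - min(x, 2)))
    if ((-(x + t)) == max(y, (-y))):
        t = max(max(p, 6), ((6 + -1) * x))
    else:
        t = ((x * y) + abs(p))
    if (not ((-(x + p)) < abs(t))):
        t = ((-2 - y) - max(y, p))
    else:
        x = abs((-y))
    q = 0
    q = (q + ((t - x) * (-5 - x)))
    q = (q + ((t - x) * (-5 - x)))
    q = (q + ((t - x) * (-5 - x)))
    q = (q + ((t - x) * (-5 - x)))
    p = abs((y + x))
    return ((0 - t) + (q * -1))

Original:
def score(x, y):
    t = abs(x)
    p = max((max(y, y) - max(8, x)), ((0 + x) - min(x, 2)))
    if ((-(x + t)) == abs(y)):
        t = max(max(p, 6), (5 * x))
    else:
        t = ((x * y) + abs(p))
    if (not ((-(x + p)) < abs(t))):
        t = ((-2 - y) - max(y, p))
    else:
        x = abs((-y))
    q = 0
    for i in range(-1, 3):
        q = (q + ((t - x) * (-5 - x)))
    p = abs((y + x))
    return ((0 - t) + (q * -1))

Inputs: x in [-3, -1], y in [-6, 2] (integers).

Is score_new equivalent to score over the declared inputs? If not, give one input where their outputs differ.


Changes here: arithmetic usage differs, plus local variable names differ, plus min/max/abs usage differs, plus loop structure differs, plus statement counts differ, plus constant usage differs; the full 27-point sweep finds no disagreement.
verdict: equivalent


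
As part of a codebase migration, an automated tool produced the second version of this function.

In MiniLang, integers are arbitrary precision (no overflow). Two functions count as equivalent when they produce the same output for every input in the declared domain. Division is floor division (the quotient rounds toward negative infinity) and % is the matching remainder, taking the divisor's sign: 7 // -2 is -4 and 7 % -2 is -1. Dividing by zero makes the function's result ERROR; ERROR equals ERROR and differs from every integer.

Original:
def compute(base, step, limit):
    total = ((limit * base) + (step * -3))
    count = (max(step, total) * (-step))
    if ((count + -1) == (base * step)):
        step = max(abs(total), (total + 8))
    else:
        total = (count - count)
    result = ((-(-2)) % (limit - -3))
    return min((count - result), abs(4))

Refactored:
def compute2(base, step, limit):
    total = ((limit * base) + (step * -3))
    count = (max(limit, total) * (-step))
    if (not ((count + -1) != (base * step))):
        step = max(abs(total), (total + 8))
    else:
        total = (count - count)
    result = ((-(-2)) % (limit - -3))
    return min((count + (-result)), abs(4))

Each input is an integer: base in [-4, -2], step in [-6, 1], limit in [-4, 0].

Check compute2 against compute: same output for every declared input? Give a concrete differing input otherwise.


Run the pair on base=-4, step=1, limit=0.
compute: total becomes -3; next count becomes -1; next ((count + -1) == (base * step)) evaluates to false; next total becomes 0; next result becomes 2; next final value -3
compute2: total becomes -3; next count becomes 0; next (not ((count + -1) != (base * step))) evaluates to false; next total becomes 0; next result becomes 2; next final value -2
-3 against -2: the behavior changed.
verdict: not equivalent; witness: base=-4, step=1, limit=0


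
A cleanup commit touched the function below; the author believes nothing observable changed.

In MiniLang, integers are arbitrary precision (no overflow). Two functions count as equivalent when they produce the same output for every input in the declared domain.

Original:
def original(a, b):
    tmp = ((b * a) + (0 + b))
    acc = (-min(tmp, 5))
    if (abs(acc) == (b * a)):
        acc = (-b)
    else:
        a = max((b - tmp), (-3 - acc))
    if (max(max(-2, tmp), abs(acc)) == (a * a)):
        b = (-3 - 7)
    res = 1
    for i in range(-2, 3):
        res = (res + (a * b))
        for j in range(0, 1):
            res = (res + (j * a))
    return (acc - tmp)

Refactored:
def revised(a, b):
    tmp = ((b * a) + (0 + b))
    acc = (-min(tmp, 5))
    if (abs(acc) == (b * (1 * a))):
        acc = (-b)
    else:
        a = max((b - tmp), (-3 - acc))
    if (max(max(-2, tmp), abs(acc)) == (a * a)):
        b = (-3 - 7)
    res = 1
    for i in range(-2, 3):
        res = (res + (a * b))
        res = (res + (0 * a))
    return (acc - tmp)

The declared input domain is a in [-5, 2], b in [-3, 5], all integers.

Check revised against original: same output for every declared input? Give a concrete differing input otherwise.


Although local variable names differ; also loop structure differs; also constant usage differs; also statement counts differ; also arithmetic usage differs, 72/72 inputs agree.
verdict: equivalent


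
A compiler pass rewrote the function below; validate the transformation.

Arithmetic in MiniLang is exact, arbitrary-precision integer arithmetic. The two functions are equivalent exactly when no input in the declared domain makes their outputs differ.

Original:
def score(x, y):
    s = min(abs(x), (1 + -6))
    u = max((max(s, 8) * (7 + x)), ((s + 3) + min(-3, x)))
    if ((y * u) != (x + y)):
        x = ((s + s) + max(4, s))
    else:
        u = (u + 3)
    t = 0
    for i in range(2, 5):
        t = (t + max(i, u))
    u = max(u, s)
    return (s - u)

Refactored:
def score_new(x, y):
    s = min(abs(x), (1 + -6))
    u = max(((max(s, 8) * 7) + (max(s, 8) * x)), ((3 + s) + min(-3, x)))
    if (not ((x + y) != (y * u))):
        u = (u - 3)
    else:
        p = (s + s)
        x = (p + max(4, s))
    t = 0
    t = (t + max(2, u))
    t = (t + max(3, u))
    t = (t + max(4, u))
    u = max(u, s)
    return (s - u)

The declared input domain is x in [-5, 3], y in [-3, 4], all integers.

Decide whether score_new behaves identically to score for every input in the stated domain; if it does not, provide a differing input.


These are not equivalent — on x=0, y=0 the outputs split (-64 vs -58).
score: s := -5 | u := 56 | ((y * u) != (x + y)): false | u := 59 | t := 0 | iter i=2: | t := 59 | iter i=3: | t := 118 | iter i=4: | t := 177 | u := 59 | result -64
score_new: s := -5 | u := 56 | (not ((x + y) != (y * u))): true | u := 53 | t := 0 | t := 53 | t := 106 | t := 159 | u := 53 | result -58
verdict: not equivalent; witness: x=0, y=0


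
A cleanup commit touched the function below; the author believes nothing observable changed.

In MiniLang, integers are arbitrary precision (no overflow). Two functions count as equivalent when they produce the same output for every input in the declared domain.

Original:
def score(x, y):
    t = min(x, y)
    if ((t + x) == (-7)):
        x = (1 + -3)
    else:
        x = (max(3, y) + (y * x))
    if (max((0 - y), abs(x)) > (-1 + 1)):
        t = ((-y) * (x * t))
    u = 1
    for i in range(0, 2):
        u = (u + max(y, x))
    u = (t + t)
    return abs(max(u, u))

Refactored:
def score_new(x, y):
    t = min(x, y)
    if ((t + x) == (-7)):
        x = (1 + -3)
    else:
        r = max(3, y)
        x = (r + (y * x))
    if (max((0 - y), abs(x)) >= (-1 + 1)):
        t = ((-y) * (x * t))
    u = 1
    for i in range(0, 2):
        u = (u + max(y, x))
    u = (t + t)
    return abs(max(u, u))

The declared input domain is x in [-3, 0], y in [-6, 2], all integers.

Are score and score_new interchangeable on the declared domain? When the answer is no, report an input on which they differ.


Try x=-3, y=1.
score: t becomes -3; next ((t + x) == (-7)) evaluates to false; next x becomes 0; next (max((0 - y), abs(x)) > (-1 + 1)) evaluates to false; next u becomes 1; next at i=0:; next u becomes 2; next at i=1:; next u becomes 3; next u becomes -6; next final value 6
score_new: t becomes -3; next ((t + x) == (-7)) evaluates to false; next r becomes 3; next x becomes 0; next (max((0 - y), abs(x)) >= (-1 + 1)) evaluates to true; next t becomes 0; next u becomes 1; next at i=0:; next u becomes 2; next at i=1:; next u becomes 3; next u becomes 0; next final value 0
6 vs 0 — the two versions disagree here.
verdict: not equivalent; witness: x=-3, y=1


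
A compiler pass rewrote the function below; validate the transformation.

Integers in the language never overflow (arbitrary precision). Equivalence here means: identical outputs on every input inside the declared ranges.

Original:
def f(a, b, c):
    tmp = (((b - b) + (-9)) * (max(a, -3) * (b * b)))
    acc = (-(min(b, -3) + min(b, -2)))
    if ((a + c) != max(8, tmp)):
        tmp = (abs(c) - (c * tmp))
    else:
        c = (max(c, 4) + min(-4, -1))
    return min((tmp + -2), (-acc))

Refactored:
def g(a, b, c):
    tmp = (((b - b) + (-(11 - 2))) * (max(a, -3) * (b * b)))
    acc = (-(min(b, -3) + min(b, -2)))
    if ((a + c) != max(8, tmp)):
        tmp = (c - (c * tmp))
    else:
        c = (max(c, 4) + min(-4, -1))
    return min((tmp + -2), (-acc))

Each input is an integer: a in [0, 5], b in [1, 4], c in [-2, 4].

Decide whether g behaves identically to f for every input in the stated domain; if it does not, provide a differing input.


Try a=1, b=1, c=-2.
f: tmp = -9; acc = 5; ((a + c) != max(8, tmp)) -> true; tmp = -16; return -18
g: tmp = -9; acc = 5; ((a + c) != max(8, tmp)) -> true; tmp = -20; return -22
-18 vs -22 — the two versions disagree here.
verdict: not equivalent; witness: a=1, b=1, c=-2


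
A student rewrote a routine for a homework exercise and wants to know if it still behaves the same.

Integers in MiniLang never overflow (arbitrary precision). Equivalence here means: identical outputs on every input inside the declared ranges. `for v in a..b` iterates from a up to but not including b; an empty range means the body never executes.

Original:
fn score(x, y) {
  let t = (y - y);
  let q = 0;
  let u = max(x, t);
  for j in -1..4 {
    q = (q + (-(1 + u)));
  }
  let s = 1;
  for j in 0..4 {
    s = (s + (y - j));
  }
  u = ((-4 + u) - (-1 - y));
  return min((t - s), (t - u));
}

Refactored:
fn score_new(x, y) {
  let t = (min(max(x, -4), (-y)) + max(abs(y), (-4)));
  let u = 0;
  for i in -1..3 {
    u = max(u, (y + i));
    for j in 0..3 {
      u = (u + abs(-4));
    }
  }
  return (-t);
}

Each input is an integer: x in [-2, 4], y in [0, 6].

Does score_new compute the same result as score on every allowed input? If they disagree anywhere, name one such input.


At x=-2, y=0: score gives 3, score_new gives 2.
verdict: not equivalent; witness: x=-2, y=0


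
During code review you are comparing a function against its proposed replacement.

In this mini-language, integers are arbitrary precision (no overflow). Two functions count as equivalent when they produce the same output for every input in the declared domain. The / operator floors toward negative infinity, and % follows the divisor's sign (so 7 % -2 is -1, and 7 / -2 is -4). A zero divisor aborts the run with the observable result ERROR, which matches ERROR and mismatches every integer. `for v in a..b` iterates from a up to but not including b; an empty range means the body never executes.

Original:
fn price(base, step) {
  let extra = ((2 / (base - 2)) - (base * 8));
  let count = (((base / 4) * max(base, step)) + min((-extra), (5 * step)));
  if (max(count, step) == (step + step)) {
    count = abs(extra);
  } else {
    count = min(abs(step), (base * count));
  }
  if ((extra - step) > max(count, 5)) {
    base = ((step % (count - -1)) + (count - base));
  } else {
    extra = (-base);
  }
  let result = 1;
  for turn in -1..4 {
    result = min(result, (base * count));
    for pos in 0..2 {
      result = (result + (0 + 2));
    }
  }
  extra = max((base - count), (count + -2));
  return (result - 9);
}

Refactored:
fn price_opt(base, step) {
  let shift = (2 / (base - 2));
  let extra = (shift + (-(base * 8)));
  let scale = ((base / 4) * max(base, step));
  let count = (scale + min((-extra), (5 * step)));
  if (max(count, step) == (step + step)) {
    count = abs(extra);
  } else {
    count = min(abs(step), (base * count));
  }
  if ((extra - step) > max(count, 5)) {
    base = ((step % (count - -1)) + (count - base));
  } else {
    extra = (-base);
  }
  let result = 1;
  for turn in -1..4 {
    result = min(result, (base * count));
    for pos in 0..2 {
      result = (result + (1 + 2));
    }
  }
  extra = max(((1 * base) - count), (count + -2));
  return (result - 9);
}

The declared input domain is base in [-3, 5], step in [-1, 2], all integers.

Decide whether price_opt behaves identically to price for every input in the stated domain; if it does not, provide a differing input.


Run the pair on base=-3, step=-1.
price: extra=23, then count=-22, then (max(count, step) == (step + step)) is false, then count=1, then ((extra - step) > max(count, 5)) is true, then base=5, then result=1, then (turn=-1), then result=1, then (pos=0), then result=3, then (pos=1), then result=5, then (turn=0), then result=5, then (pos=0), then result=7, then (pos=1), then result=9, then (turn=1), then result=5, then (pos=0), then result=7, then (pos=1), then result=9, then (turn=2), then result=5, then (pos=0), then result=7, then (pos=1), then result=9, then (turn=3), then result=5, then (pos=0), then result=7, then (pos=1), then result=9, then extra=4, then returns 0
price_opt: shift=-1, then extra=23, then scale=1, then count=-22, then (max(count, step) == (step + step)) is false, then count=1, then ((extra - step) > max(count, 5)) is true, then base=5, then result=1, then (turn=-1), then result=1, then (pos=0), then result=4, then (pos=1), then result=7, then (turn=0), then result=5, then (pos=0), then result=8, then (pos=1), then result=11, then (turn=1), then result=5, then (pos=0), then result=8, then (pos=1), then result=11, then (turn=2), then result=5, then (pos=0), then result=8, then (pos=1), then result=11, then (turn=3), then result=5, then (pos=0), then result=8, then (pos=1), then result=11, then extra=4, then returns 2
0 against 2: the behavior changed.
verdict: not equivalent; witness: base=-3, step=-1


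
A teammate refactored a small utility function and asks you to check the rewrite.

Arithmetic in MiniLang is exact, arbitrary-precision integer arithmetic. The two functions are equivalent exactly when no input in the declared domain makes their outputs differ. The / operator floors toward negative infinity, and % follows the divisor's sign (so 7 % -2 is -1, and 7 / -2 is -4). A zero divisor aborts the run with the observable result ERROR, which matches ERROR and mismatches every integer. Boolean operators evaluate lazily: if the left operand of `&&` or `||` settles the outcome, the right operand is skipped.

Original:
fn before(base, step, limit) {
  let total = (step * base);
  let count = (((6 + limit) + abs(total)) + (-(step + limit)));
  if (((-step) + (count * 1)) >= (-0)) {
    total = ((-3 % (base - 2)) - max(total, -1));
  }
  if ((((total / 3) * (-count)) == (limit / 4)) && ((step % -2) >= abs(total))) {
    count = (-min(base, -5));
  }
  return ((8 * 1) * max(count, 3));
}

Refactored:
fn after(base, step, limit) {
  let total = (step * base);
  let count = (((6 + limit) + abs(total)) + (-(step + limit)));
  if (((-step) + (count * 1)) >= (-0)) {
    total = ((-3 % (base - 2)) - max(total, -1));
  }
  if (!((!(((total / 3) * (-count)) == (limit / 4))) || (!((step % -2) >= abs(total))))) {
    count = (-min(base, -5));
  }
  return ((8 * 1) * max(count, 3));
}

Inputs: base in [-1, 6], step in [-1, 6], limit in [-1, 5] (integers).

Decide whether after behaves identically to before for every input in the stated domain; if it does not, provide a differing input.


The two versions differ — the changes include boolean connective usage differs.
Tracing base=0, step=-1, limit=0: before: total=0, then count=7, then (((-step) + (count * 1)) >= (-0)) is true, then total=-1, then ((((total / 3) * (-count)) == (limit / 4)) && ((step % -2) >= abs(total))) is false, then returns 56 | after: total=0, then count=7, then (((-step) + (count * 1)) >= (-0)) is true, then total=-1, then (!((!(((total / 3) * (-count)) == (limit / 4))) || (!((step % -2) >= abs(total))))) is false, then returns 56 — matching result 56.
An exhaustive pass over the 448 declared inputs shows identical outputs.
verdict: equivalent
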